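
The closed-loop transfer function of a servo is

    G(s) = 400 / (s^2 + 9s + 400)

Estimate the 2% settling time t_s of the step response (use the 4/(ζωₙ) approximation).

t_s ≈ 0.8889 s

Comparing s^2 + 9s + 400 to s^2 + 2ζωₙs + ωₙ²: ωₙ = 20 rad/s and ζ = 9/(2·20) = 0.225.
ζωₙ = 9/2 = 4.5, so t_s ≈ 4/(ζωₙ) = 4/4.5 ≈ 0.8889 s.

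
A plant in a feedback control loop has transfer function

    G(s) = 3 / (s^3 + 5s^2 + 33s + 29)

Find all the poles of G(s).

s = -2 + 5j, -2 - 5j, -1

The poles are the roots of the denominator s^3 + 5s^2 + 33s + 29 = 0.
Trying s = -1: the polynomial evaluates to 0, so (s + 1) is a factor.
Dividing out leaves s^2 + 4s + 29 = 0.
The quadratic formula then gives s = -2 ± 5j.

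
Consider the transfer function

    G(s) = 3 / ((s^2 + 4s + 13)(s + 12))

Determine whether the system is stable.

stable

The poles can be read from the denominator factors: s = -2 ± 3j, -12.
Since all poles lie strictly in the left half-plane, the system is stable.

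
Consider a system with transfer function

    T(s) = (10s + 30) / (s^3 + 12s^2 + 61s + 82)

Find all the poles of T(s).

s = -5 ± 4j, -2

The poles are the roots of the denominator s^3 + 12s^2 + 61s + 82 = 0.
Trying s = -2: the polynomial evaluates to 0, so (s + 2) is a factor.
Dividing out leaves s^2 + 10s + 41 = 0.
The quadratic formula then gives s = -5 ± 4j.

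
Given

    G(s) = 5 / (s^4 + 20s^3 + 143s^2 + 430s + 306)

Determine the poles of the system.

The poles are the roots of the denominator s^4 + 20s^3 + 143s^2 + 430s + 306 = 0.
Trying s = -1: the polynomial evaluates to 0, so (s + 1) is a factor.
Dividing out leaves s^3 + 19s^2 + 124s + 306 = 0.
This factors further as (s^2 + 10s + 34)(s + 9) = 0.

s = -5 + 3j, -5 - 3j, -1, -9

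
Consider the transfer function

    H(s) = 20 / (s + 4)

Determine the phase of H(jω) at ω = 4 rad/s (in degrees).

At s = j4: numerator = 20, denominator = 4 + j4.
∠H = ∠num − ∠den = 0° − (45°) = -45°.

∠H(j4) ≈ -45°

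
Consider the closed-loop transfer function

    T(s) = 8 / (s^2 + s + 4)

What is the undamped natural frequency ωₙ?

ωₙ = 2 rad/s

Compare the denominator to the standard form s^2 + 2ζωₙs + ωₙ².
ωₙ² = 4, so ωₙ = 2 rad/s.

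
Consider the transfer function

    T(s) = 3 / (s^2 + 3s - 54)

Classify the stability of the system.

The denominator s^2 + 3s - 54 factors as (s - 6)(s + 9), giving poles at s = 6, -9.
Since the pole(s) at s = 6 lie in the right half-plane, the system is unstable.

unstable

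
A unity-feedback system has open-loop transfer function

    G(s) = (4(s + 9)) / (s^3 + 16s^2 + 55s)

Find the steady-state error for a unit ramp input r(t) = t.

G(s) has one pole at the origin.
This is a Type 1 system. Kv = lim_{s→0} s·G(s) = 36/55.
e_ss = 1/Kv = 1/(36/55) = 55/36 ≈ 1.528.

e_ss = 1.528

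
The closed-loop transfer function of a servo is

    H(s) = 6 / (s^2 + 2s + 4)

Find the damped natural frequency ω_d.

ω_d ≈ 1.732 rad/s

Comparing s^2 + 2s + 4 to s^2 + 2ζωₙs + ωₙ²: ωₙ = 2 rad/s and ζ = 2/(2·2) = 0.5.
ζωₙ = 2/2 = 1, so ω_d = ωₙ√(1−ζ²) = √(ωₙ² − (ζωₙ)²) = √(4 − 1²) = √3 ≈ 1.732 rad/s.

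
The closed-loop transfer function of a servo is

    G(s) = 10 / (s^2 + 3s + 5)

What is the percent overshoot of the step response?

%OS ≈ 5.83%

Comparing s^2 + 3s + 5 to s^2 + 2ζωₙs + ωₙ²: ωₙ = √5 ≈ 2.236 rad/s and ζ = 3/(2·√5) ≈ 0.6708.
%OS = 100·exp(−πζ/√(1−ζ²)) = 100·exp(−π·0.6708/√(1−0.6708²)) ≈ 5.83%.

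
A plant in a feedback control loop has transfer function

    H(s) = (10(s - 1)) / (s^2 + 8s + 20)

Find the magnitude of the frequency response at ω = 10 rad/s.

Substitute s = j10: numerator = -10 + j100, denominator = -80 + j80.
|H(j10)| = |-10 + j100| / |-80 + j80| = 100.50 / 113.14 ≈ 0.8883.

|H(j10)| ≈ 0.8883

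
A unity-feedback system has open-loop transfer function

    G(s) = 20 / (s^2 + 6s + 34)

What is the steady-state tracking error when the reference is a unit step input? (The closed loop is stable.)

G(s) has no poles at the origin.
This is a Type 0 system. Kp = lim_{s→0} G(s) = 20/34 = 10/17.
e_ss = 1/(1 + Kp) = 1/(1 + 10/17) = 17/27 ≈ 0.6296.

e_ss = 0.6296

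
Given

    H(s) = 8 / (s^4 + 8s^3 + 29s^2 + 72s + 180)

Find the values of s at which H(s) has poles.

s = ±3j, -4 ± 2j

The poles are the roots of the denominator s^4 + 8s^3 + 29s^2 + 72s + 180 = 0.
No real roots exist; factor into two real quadratics: (s^2 + 9)(s^2 + 8s + 20) = 0.
Each quadratic gives a conjugate pair via the quadratic formula.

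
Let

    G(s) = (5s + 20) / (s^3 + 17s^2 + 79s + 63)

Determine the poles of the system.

s = -1, -7, -9

The poles are the roots of the denominator s^3 + 17s^2 + 79s + 63 = 0.
Trying s = -1: the polynomial evaluates to 0, so (s + 1) is a factor.
Dividing out leaves s^2 + 16s + 63 = 0.
Factoring the quadratic: (s + 7)(s + 9) = 0.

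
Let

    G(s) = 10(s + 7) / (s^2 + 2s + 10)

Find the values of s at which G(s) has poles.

The poles are the roots of the denominator s^2 + 2s + 10 = 0.
Using the quadratic formula: s = (-2 ± √(-36))/2 = -1 ± 3j.

s = -1 + 3j, -1 - 3j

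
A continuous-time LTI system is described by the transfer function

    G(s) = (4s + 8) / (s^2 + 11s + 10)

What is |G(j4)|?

|G(j4)| ≈ 0.4028

Substitute s = j4: numerator = 8 + j16, denominator = -6 + j44.
|G(j4)| = |8 + j16| / |-6 + j44| = 17.889 / 44.407 ≈ 0.4028.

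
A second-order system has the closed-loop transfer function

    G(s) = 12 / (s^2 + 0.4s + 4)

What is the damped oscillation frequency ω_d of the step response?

ω_d ≈ 1.990 rad/s

Comparing s^2 + 0.4s + 4 to s^2 + 2ζωₙs + ωₙ²: ωₙ = 2 rad/s and ζ = 0.4/(2·2) = 0.1.
ζωₙ = 0.4/2 = 0.2, so ω_d = ωₙ√(1−ζ²) = √(ωₙ² − (ζωₙ)²) = √(4 − 0.2²) = √3.96 ≈ 1.990 rad/s.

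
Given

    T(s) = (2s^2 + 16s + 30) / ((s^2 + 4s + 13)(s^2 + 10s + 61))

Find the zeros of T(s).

Set the numerator to zero: 2s^2 + 16s + 30 = 0, i.e. 2·(s^2 + 8s + 15) = 0.
Factoring: (s + 3)(s + 5) = 0.

s = -3, -5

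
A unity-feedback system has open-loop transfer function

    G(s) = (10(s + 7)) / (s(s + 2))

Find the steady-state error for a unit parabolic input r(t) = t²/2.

e_ss = ∞

G(s) has one pole at the origin.
This is a Type 1 system; Ka = lim_{s→0} s^2·G(s) = 0, so the steady-state error for a parabola input is infinite.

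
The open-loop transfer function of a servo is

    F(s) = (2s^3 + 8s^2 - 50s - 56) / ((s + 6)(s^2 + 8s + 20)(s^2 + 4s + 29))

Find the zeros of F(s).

Set the numerator to zero: 2s^3 + 8s^2 - 50s - 56 = 0, i.e. 2·(s^3 + 4s^2 - 25s - 28) = 0.
Factoring: (s + 1)(s - 4)(s + 7) = 0.

s = -1, 4, -7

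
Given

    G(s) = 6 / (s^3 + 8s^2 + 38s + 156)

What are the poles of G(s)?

s = -1 ± 5j, -6

The poles are the roots of the denominator s^3 + 8s^2 + 38s + 156 = 0.
Trying s = -6: the polynomial evaluates to 0, so (s + 6) is a factor.
Dividing out leaves s^2 + 2s + 26 = 0.
The quadratic formula then gives s = -1 ± 5j.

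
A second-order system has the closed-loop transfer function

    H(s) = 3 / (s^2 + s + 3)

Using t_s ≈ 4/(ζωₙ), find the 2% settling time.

Comparing s^2 + s + 3 to s^2 + 2ζωₙs + ωₙ²: ωₙ = √3 ≈ 1.732 rad/s and ζ = 1/(2·√3) ≈ 0.2887.
ζωₙ = 1/2 = 0.5, so t_s ≈ 4/(ζωₙ) = 4/0.5 = 8 s.

t_s ≈ 8 s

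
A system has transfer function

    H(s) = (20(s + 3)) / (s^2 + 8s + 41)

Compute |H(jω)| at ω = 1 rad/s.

Substitute s = j1: numerator = 60 + j20, denominator = 40 + j8.
|H(j1)| = |60 + j20| / |40 + j8| = 63.246 / 40.792 ≈ 1.550.

|H(j1)| ≈ 1.550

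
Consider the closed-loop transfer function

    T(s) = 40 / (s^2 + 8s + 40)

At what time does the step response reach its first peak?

t_p ≈ 0.6413 s

Comparing s^2 + 8s + 40 to s^2 + 2ζωₙs + ωₙ²: ωₙ = √40 ≈ 6.325 rad/s and ζ = 8/(2·√40) ≈ 0.6325.
ζωₙ = 8/2 = 4, so ω_d = ωₙ√(1−ζ²) = √(ωₙ² − (ζωₙ)²) = √(40 − 4²) = √24 ≈ 4.899 rad/s.
t_p = π/ω_d = π/4.899 ≈ 0.6413 s.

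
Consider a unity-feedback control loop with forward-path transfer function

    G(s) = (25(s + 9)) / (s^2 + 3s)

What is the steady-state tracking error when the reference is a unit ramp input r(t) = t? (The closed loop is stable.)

G(s) has one pole at the origin.
This is a Type 1 system. Kv = lim_{s→0} s·G(s) = 225/3 = 75.
e_ss = 1/Kv = 1/(75) = 1/75 ≈ 0.01333.

e_ss = 0.01333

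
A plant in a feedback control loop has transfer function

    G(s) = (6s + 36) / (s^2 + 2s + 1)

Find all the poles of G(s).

s = -1, -1

The poles are the roots of the denominator s^2 + 2s + 1 = 0.
Factoring: (s + 1)^2 = 0, so s = -1 and s = -1.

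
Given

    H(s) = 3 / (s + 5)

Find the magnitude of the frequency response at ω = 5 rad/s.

Substitute s = j5: numerator = 3, denominator = 5 + j5.
|H(j5)| = |3| / |5 + j5| = 3 / 7.0711 ≈ 0.4243.

|H(j5)| ≈ 0.4243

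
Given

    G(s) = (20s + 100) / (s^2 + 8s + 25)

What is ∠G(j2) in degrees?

∠G(j2) ≈ -15.50°

At s = j2: numerator = 100 + j40, denominator = 21 + j16.
∠G = ∠num − ∠den = 21.801° − (37.304°) = -15.50°.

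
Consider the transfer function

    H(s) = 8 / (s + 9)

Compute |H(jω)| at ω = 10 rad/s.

Substitute s = j10: numerator = 8, denominator = 9 + j10.
|H(j10)| = |8| / |9 + j10| = 8 / 13.454 ≈ 0.5946.

|H(j10)| ≈ 0.5946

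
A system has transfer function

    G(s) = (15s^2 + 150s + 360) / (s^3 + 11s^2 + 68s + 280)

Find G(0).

Set s = 0: G(0) = (360) / (280) = 9/7.

G(0) = 9/7 ≈ 1.286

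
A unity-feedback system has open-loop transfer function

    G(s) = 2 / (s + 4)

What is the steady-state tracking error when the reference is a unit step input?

e_ss = 0.6667

G(s) has no poles at the origin.
This is a Type 0 system. Kp = lim_{s→0} G(s) = 2/4 = 1/2.
e_ss = 1/(1 + Kp) = 1/(1 + 1/2) = 2/3 ≈ 0.6667.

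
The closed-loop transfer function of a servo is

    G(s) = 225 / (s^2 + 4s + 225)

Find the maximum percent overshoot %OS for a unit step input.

%OS ≈ 65.5%

Comparing s^2 + 4s + 225 to s^2 + 2ζωₙs + ωₙ²: ωₙ = 15 rad/s and ζ = 4/(2·15) ≈ 0.1333.
%OS = 100·exp(−πζ/√(1−ζ²)) = 100·exp(−π·0.1333/√(1−0.1333²)) ≈ 65.5%.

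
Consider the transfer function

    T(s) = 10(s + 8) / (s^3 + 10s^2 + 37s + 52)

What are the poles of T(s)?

s = -3 + 2j, -3 - 2j, -4

The poles are the roots of the denominator s^3 + 10s^2 + 37s + 52 = 0.
Trying s = -4: the polynomial evaluates to 0, so (s + 4) is a factor.
Dividing out leaves s^2 + 6s + 13 = 0.
The quadratic formula then gives s = -3 ± 2j.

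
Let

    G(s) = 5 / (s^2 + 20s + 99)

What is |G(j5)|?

Substitute s = j5: numerator = 5, denominator = 74 + j100.
|G(j5)| = |5| / |74 + j100| = 5 / 124.40 ≈ 0.04019.

|G(j5)| ≈ 0.04019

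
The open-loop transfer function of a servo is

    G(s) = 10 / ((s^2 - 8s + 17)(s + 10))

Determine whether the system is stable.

The poles can be read from the denominator factors: s = 4 ± j, -10.
Since the pole(s) at s = 4 + j, 4 - j lie in the right half-plane, the system is unstable.

unstable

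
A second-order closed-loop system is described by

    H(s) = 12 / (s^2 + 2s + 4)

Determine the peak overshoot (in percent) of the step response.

%OS ≈ 16.3%

Comparing s^2 + 2s + 4 to s^2 + 2ζωₙs + ωₙ²: ωₙ = 2 rad/s and ζ = 2/(2·2) = 0.5.
%OS = 100·exp(−πζ/√(1−ζ²)) = 100·exp(−π·0.5/√(1−0.5²)) ≈ 16.3%.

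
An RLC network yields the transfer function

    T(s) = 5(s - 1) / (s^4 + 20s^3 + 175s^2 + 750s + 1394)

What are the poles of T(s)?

The poles are the roots of the denominator s^4 + 20s^3 + 175s^2 + 750s + 1394 = 0.
No real roots exist; factor into two real quadratics: (s^2 + 10s + 34)(s^2 + 10s + 41) = 0.
Each quadratic gives a conjugate pair via the quadratic formula.

s = -5 + 3j, -5 - 3j, -5 + 4j, -5 - 4j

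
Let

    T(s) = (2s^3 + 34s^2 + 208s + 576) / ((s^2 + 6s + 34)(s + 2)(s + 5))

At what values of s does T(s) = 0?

Set the numerator to zero: 2s^3 + 34s^2 + 208s + 576 = 0, i.e. 2·(s^3 + 17s^2 + 104s + 288) = 0.
Factoring: (s^2 + 8s + 32)(s + 9) = 0.

s = -4 + 4j, -4 - 4j, -9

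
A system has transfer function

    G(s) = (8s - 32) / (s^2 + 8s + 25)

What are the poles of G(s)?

s = -4 + 3j, -4 - 3j

The poles are the roots of the denominator s^2 + 8s + 25 = 0.
Using the quadratic formula: s = (-8 ± √(-36))/2 = -4 ± 3j.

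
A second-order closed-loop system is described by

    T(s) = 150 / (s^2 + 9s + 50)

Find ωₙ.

Compare the denominator to the standard form s^2 + 2ζωₙs + ωₙ².
ωₙ² = 50, so ωₙ = √50 ≈ 7.071 rad/s.

ωₙ ≈ 7.071 rad/s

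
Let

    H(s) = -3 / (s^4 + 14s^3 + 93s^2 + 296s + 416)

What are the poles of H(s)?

s = -4 ± 4j, -3 ± 2j

The poles are the roots of the denominator s^4 + 14s^3 + 93s^2 + 296s + 416 = 0.
No real roots exist; factor into two real quadratics: (s^2 + 8s + 32)(s^2 + 6s + 13) = 0.
Each quadratic gives a conjugate pair via the quadratic formula.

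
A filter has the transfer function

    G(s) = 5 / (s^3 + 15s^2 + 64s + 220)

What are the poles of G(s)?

The poles are the roots of the denominator s^3 + 15s^2 + 64s + 220 = 0.
Trying s = -11: the polynomial evaluates to 0, so (s + 11) is a factor.
Dividing out leaves s^2 + 4s + 20 = 0.
The quadratic formula then gives s = -2 ± 4j.

s = -2 + 4j, -2 - 4j, -11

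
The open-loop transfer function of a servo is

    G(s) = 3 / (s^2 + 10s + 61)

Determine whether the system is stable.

stable

The poles can be read from the denominator factors: s = -5 + 6j, -5 - 6j.
Since all poles lie strictly in the left half-plane, the system is stable.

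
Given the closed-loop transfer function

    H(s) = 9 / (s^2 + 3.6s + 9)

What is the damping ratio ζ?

ζ = 0.6

Compare the denominator to the standard form s^2 + 2ζωₙs + ωₙ².
ωₙ² = 9, so ωₙ = 3 rad/s.
2ζωₙ = 3.6, so ζ = 3.6/(2·3) = 0.6.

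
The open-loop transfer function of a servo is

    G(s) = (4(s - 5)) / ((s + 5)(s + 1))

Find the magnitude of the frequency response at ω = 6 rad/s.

Substitute s = j6: numerator = -20 + j24, denominator = -31 + j36.
|G(j6)| = |-20 + j24| / |-31 + j36| = 31.241 / 47.508 ≈ 0.6576.

|G(j6)| ≈ 0.6576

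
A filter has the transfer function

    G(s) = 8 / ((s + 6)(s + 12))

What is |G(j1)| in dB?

Substitute s = j1: numerator = 8, denominator = 71 + j18.
|G(j1)| = |8| / |71 + j18| = 8 / 73.246 ≈ 0.1092.
In decibels: 20·log₁₀(0.1092) ≈ -19.2 dB.

|G(j1)|_dB ≈ -19.2 dB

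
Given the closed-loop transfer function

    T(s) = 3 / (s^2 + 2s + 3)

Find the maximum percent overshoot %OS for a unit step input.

Comparing s^2 + 2s + 3 to s^2 + 2ζωₙs + ωₙ²: ωₙ = √3 ≈ 1.732 rad/s and ζ = 2/(2·√3) ≈ 0.5774.
%OS = 100·exp(−πζ/√(1−ζ²)) = 100·exp(−π·0.5774/√(1−0.5774²)) ≈ 10.8%.

%OS ≈ 10.8%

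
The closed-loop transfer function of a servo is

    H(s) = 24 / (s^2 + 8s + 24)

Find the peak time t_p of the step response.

Comparing s^2 + 8s + 24 to s^2 + 2ζωₙs + ωₙ²: ωₙ = √24 ≈ 4.899 rad/s and ζ = 8/(2·√24) ≈ 0.8165.
ζωₙ = 8/2 = 4, so ω_d = ωₙ√(1−ζ²) = √(ωₙ² − (ζωₙ)²) = √(24 − 4²) = √8 ≈ 2.828 rad/s.
t_p = π/ω_d = π/2.828 ≈ 1.111 s.

t_p ≈ 1.111 s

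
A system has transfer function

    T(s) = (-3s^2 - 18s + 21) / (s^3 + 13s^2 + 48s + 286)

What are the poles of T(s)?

s = -1 + 5j, -1 - 5j, -11

The poles are the roots of the denominator s^3 + 13s^2 + 48s + 286 = 0.
Trying s = -11: the polynomial evaluates to 0, so (s + 11) is a factor.
Dividing out leaves s^2 + 2s + 26 = 0.
The quadratic formula then gives s = -1 ± 5j.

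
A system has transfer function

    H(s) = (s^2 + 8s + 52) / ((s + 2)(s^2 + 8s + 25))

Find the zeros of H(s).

s = -4 ± 6j

Set the numerator to zero: s^2 + 8s + 52 = 0.
Factoring: (s^2 + 8s + 52) = 0.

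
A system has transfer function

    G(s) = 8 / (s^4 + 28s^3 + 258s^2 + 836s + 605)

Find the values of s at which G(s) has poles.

s = -1, -11, -5, -11

The poles are the roots of the denominator s^4 + 28s^3 + 258s^2 + 836s + 605 = 0.
Trying s = -1: the polynomial evaluates to 0, so (s + 1) is a factor.
Dividing out leaves s^3 + 27s^2 + 231s + 605 = 0.
This factors further as (s + 11)^2(s + 5) = 0.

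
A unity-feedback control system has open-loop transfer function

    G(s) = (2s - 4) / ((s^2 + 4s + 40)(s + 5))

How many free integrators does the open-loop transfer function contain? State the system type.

The denominator has no factor of s at the origin — no free integrator — so this is a Type 0 system.

Type 0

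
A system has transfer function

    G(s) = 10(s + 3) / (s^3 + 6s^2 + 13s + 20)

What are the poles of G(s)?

The poles are the roots of the denominator s^3 + 6s^2 + 13s + 20 = 0.
Trying s = -4: the polynomial evaluates to 0, so (s + 4) is a factor.
Dividing out leaves s^2 + 2s + 5 = 0.
The quadratic formula then gives s = -1 ± 2j.

s = -1 ± 2j, -4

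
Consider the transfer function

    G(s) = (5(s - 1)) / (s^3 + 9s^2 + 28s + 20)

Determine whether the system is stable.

stable

The denominator s^3 + 9s^2 + 28s + 20 factors as (s^2 + 8s + 20)(s + 1), giving poles at s = -4 ± 2j, -1.
Since all poles lie strictly in the left half-plane, the system is stable.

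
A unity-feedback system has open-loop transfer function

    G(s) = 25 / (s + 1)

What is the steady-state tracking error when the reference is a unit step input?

e_ss = 0.03846

G(s) has no poles at the origin.
This is a Type 0 system. Kp = lim_{s→0} G(s) = 25/1.
e_ss = 1/(1 + Kp) = 1/(1 + 25) = 1/26 ≈ 0.03846.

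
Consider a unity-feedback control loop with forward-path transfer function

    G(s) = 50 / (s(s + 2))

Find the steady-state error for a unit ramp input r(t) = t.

e_ss = 0.04000

G(s) has one pole at the origin.
This is a Type 1 system. Kv = lim_{s→0} s·G(s) = 50/2 = 25.
e_ss = 1/Kv = 1/(25) = 1/25 ≈ 0.04000.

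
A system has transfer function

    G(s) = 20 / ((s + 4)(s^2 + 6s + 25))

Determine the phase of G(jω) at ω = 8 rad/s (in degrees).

At s = j8: numerator = 20, denominator = -540 - j120.
∠G = ∠num − ∠den = 0° − (-167.47°) = 167.5°.

∠G(j8) ≈ 167.5°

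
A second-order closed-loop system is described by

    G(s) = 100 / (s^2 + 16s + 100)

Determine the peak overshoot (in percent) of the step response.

Comparing s^2 + 16s + 100 to s^2 + 2ζωₙs + ωₙ²: ωₙ = 10 rad/s and ζ = 16/(2·10) = 0.8.
%OS = 100·exp(−πζ/√(1−ζ²)) = 100·exp(−π·0.8/√(1−0.8²)) ≈ 1.52%.

%OS ≈ 1.52%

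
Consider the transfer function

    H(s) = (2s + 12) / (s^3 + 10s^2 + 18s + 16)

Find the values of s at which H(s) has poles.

The poles are the roots of the denominator s^3 + 10s^2 + 18s + 16 = 0.
Trying s = -8: the polynomial evaluates to 0, so (s + 8) is a factor.
Dividing out leaves s^2 + 2s + 2 = 0.
The quadratic formula then gives s = -1 ± 1j.

s = -8, -1 + j, -1 - j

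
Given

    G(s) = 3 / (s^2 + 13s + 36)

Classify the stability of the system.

The denominator s^2 + 13s + 36 factors as (s + 4)(s + 9), giving poles at s = -4, -9.
Since all poles lie strictly in the left half-plane, the system is stable.

stable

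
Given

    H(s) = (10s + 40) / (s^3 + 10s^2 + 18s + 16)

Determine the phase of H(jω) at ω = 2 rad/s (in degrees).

At s = j2: numerator = 40 + j20, denominator = -24 + j28.
∠H = ∠num − ∠den = 26.565° − (130.60°) = -104.0°.

∠H(j2) ≈ -104.0°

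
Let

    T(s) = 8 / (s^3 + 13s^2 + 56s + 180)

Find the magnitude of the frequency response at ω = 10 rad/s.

Substitute s = j10: numerator = 8, denominator = -1120 - j440.
|T(j10)| = |8| / |-1120 - j440| = 8 / 1203.3 ≈ 0.006648.

|T(j10)| ≈ 0.006648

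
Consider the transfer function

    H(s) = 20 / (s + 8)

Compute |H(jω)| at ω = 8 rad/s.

Substitute s = j8: numerator = 20, denominator = 8 + j8.
|H(j8)| = |20| / |8 + j8| = 20 / 11.314 ≈ 1.768.

|H(j8)| ≈ 1.768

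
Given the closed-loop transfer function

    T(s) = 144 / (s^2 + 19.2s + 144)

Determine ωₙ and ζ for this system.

ωₙ = 12 rad/s, ζ = 0.8

Compare the denominator to the standard form s^2 + 2ζωₙs + ωₙ².
ωₙ² = 144, so ωₙ = 12 rad/s.
2ζωₙ = 19.2, so ζ = 19.2/(2·12) = 0.8.
With ζ = 0.8 the response is underdamped.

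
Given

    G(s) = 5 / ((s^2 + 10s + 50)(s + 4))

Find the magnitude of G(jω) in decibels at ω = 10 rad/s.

Substitute s = j10: numerator = 5, denominator = -1200 - j100.
|G(j10)| = |5| / |-1200 - j100| = 5 / 1204.2 ≈ 0.004152.
In decibels: 20·log₁₀(0.004152) ≈ -47.6 dB.

|G(j10)|_dB ≈ -47.6 dB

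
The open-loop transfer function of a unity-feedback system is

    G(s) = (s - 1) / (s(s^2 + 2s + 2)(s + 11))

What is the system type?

The denominator has 1 factor of s at the origin (free integrator), so this is a Type 1 system.

Type 1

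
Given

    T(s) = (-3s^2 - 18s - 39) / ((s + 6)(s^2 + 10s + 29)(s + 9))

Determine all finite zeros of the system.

s = -3 ± 2j

Set the numerator to zero: -3s^2 - 18s - 39 = 0, i.e. -3·(s^2 + 6s + 13) = 0.
Factoring: (s^2 + 6s + 13) = 0.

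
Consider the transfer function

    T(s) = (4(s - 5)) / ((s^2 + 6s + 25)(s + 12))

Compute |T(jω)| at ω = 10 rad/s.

|T(j10)| ≈ 0.02981

Substitute s = j10: numerator = -20 + j40, denominator = -1500 - j30.
|T(j10)| = |-20 + j40| / |-1500 - j30| = 44.721 / 1500.3 ≈ 0.02981.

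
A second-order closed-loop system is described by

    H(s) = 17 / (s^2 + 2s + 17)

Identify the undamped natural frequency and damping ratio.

ωₙ ≈ 4.123 rad/s, ζ ≈ 0.2425

Compare the denominator to the standard form s^2 + 2ζωₙs + ωₙ².
ωₙ² = 17, so ωₙ = √17 ≈ 4.123 rad/s.
2ζωₙ = 2, so ζ = 2/(2·√17) ≈ 0.2425.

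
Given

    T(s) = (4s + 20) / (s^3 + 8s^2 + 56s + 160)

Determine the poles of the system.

s = -2 ± 6j, -4

The poles are the roots of the denominator s^3 + 8s^2 + 56s + 160 = 0.
Trying s = -4: the polynomial evaluates to 0, so (s + 4) is a factor.
Dividing out leaves s^2 + 4s + 40 = 0.
The quadratic formula then gives s = -2 ± 6j.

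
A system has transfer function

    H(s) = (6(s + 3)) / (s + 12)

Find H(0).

H(0) = 3/2 ≈ 1.500

At s = 0 each factor (s + a) contributes a and each (s^2 + bs + c) contributes c.
H(0) = 6·(3) / ((12)) = 18/12 = 3/2.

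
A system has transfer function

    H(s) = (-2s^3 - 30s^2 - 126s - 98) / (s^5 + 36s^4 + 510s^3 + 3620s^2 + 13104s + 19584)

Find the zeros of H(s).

Set the numerator to zero: -2s^3 - 30s^2 - 126s - 98 = 0, i.e. -2·(s^3 + 15s^2 + 63s + 49) = 0.
Factoring: (s + 7)^2(s + 1) = 0.

s = -7, -7, -1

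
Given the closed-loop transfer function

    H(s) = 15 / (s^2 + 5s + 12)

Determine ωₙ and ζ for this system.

ωₙ ≈ 3.464 rad/s, ζ ≈ 0.7217

Compare the denominator to the standard form s^2 + 2ζωₙs + ωₙ².
ωₙ² = 12, so ωₙ = √12 ≈ 3.464 rad/s.
2ζωₙ = 5, so ζ = 5/(2·√12) ≈ 0.7217.
With ζ = 0.7217 the response is underdamped.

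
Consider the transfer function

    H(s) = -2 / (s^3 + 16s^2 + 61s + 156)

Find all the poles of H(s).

s = -2 + 3j, -2 - 3j, -12

The poles are the roots of the denominator s^3 + 16s^2 + 61s + 156 = 0.
Trying s = -12: the polynomial evaluates to 0, so (s + 12) is a factor.
Dividing out leaves s^2 + 4s + 13 = 0.
The quadratic formula then gives s = -2 ± 3j.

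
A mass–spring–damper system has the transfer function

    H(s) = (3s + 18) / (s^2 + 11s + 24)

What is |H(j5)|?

Substitute s = j5: numerator = 18 + j15, denominator = -1 + j55.
|H(j5)| = |18 + j15| / |-1 + j55| = 23.431 / 55.009 ≈ 0.4259.

|H(j5)| ≈ 0.4259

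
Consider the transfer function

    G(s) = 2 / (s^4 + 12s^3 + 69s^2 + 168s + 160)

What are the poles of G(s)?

s = -4 ± 4j, -2 ± j

The poles are the roots of the denominator s^4 + 12s^3 + 69s^2 + 168s + 160 = 0.
No real roots exist; factor into two real quadratics: (s^2 + 8s + 32)(s^2 + 4s + 5) = 0.
Each quadratic gives a conjugate pair via the quadratic formula.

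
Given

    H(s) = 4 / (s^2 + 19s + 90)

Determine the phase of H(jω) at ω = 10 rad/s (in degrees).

At s = j10: numerator = 4, denominator = -10 + j190.
∠H = ∠num − ∠den = 0° − (93.013°) = -93.01°.

∠H(j10) ≈ -93.01°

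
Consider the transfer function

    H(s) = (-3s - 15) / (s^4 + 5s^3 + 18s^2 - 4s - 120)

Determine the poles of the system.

s = -2 + 4j, -2 - 4j, -3, 2

The poles are the roots of the denominator s^4 + 5s^3 + 18s^2 - 4s - 120 = 0.
Trying s = -3: the polynomial evaluates to 0, so (s + 3) is a factor.
Dividing out leaves s^3 + 2s^2 + 12s - 40 = 0.
This factors further as (s^2 + 4s + 20)(s - 2) = 0.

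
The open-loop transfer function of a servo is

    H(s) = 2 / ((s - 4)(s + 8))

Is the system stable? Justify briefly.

unstable

The poles can be read from the denominator factors: s = 4, -8.
Since the pole(s) at s = 4 lie in the right half-plane, the system is unstable.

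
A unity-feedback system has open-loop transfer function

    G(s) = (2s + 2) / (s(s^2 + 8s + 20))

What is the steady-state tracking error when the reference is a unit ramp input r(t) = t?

G(s) has one pole at the origin.
This is a Type 1 system. Kv = lim_{s→0} s·G(s) = 2/20 = 1/10.
e_ss = 1/Kv = 1/(1/10) = 10.

e_ss = 10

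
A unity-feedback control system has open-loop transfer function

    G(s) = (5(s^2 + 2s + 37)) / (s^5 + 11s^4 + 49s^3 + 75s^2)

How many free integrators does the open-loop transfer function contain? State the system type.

The denominator has 2 factors of s at the origin (free integrators), so this is a Type 2 system.

Type 2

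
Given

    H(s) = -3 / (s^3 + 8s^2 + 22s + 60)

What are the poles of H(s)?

The poles are the roots of the denominator s^3 + 8s^2 + 22s + 60 = 0.
Trying s = -6: the polynomial evaluates to 0, so (s + 6) is a factor.
Dividing out leaves s^2 + 2s + 10 = 0.
The quadratic formula then gives s = -1 ± 3j.

s = -1 ± 3j, -6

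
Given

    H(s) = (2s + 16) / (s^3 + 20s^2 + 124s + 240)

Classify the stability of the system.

stable

The denominator s^3 + 20s^2 + 124s + 240 factors as (s + 10)(s + 4)(s + 6), giving poles at s = -10, -4, -6.
Since all poles lie strictly in the left half-plane, the system is stable.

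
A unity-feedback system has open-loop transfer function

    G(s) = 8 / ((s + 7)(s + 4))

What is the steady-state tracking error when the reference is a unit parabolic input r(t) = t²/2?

e_ss = ∞

G(s) has no poles at the origin.
This is a Type 0 system; Ka = lim_{s→0} s^2·G(s) = 0, so the steady-state error for a parabola input is infinite.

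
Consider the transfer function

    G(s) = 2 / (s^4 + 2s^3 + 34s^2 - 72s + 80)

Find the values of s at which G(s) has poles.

The poles are the roots of the denominator s^4 + 2s^3 + 34s^2 - 72s + 80 = 0.
No real roots exist; factor into two real quadratics: (s^2 - 2s + 2)(s^2 + 4s + 40) = 0.
Each quadratic gives a conjugate pair via the quadratic formula.

s = 1 + j, 1 - j, -2 + 6j, -2 - 6j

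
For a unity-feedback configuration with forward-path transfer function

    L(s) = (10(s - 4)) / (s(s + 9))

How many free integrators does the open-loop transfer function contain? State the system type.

The denominator has 1 factor of s at the origin (free integrator), so this is a Type 1 system.

Type 1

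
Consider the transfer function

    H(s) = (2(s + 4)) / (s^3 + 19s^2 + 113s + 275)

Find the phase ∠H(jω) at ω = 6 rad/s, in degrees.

At s = j6: numerator = 8 + j12, denominator = -409 + j462.
∠H = ∠num − ∠den = 56.310° − (131.52°) = -75.21°.

∠H(j6) ≈ -75.21°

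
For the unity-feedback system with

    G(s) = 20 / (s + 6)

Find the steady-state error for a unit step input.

e_ss = 0.2308

G(s) has no poles at the origin.
This is a Type 0 system. Kp = lim_{s→0} G(s) = 20/6 = 10/3.
e_ss = 1/(1 + Kp) = 1/(1 + 10/3) = 3/13 ≈ 0.2308.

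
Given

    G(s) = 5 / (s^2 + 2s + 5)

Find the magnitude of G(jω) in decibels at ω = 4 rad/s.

Substitute s = j4: numerator = 5, denominator = -11 + j8.
|G(j4)| = |5| / |-11 + j8| = 5 / 13.601 ≈ 0.3676.
In decibels: 20·log₁₀(0.3676) ≈ -8.69 dB.

|G(j4)|_dB ≈ -8.69 dB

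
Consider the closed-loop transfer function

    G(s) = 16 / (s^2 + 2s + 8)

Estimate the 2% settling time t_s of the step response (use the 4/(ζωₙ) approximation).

Comparing s^2 + 2s + 8 to s^2 + 2ζωₙs + ωₙ²: ωₙ = √8 ≈ 2.828 rad/s and ζ = 2/(2·√8) ≈ 0.3536.
ζωₙ = 2/2 = 1, so t_s ≈ 4/(ζωₙ) = 4/1 = 4 s.

t_s ≈ 4 s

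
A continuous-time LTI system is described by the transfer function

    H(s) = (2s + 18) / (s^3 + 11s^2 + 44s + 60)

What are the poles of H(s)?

s = -4 ± 2j, -3

The poles are the roots of the denominator s^3 + 11s^2 + 44s + 60 = 0.
Trying s = -3: the polynomial evaluates to 0, so (s + 3) is a factor.
Dividing out leaves s^2 + 8s + 20 = 0.
The quadratic formula then gives s = -4 ± 2j.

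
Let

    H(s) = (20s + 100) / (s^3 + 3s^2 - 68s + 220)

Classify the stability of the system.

The denominator s^3 + 3s^2 - 68s + 220 factors as (s + 11)(s^2 - 8s + 20), giving poles at s = -11, 4 + 2j, 4 - 2j.
Since the pole(s) at s = 4 + 2j, 4 - 2j lie in the right half-plane, the system is unstable.

unstable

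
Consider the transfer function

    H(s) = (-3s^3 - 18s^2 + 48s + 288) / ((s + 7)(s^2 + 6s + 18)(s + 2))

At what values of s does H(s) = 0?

Set the numerator to zero: -3s^3 - 18s^2 + 48s + 288 = 0, i.e. -3·(s^3 + 6s^2 - 16s - 96) = 0.
Factoring: (s + 4)(s + 6)(s - 4) = 0.

s = -4, -6, 4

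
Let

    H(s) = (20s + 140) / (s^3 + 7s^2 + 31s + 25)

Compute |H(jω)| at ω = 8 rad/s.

|H(j8)| ≈ 0.4264

Substitute s = j8: numerator = 140 + j160, denominator = -423 - j264.
|H(j8)| = |140 + j160| / |-423 - j264| = 212.60 / 498.62 ≈ 0.4264.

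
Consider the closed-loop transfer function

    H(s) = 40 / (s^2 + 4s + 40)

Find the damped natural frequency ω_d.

Comparing s^2 + 4s + 40 to s^2 + 2ζωₙs + ωₙ²: ωₙ = √40 ≈ 6.325 rad/s and ζ = 4/(2·√40) ≈ 0.3162.
ζωₙ = 4/2 = 2, so ω_d = ωₙ√(1−ζ²) = √(ωₙ² − (ζωₙ)²) = √(40 − 2²) = √36 = 6 rad/s.

ω_d = 6 rad/s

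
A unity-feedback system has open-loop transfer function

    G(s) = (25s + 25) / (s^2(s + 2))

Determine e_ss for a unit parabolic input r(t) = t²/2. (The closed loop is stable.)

e_ss = 0.08000

G(s) has 2 poles at the origin.
This is a Type 2 system. Ka = lim_{s→0} s^2·G(s) = 25/2.
e_ss = 1/Ka = 1/(25/2) = 2/25 ≈ 0.08000.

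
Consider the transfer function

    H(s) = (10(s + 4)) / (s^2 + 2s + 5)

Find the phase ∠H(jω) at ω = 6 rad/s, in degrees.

At s = j6: numerator = 40 + j60, denominator = -31 + j12.
∠H = ∠num − ∠den = 56.310° − (158.84°) = -102.5°.

∠H(j6) ≈ -102.5°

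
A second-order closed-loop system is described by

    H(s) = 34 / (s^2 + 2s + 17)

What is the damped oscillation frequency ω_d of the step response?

ω_d = 4 rad/s

Comparing s^2 + 2s + 17 to s^2 + 2ζωₙs + ωₙ²: ωₙ = √17 ≈ 4.123 rad/s and ζ = 2/(2·√17) ≈ 0.2425.
ζωₙ = 2/2 = 1, so ω_d = ωₙ√(1−ζ²) = √(ωₙ² − (ζωₙ)²) = √(17 − 1²) = √16 = 4 rad/s.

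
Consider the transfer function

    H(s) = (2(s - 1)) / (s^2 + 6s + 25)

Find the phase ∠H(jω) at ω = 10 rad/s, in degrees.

∠H(j10) ≈ -45.63°

At s = j10: numerator = -2 + j20, denominator = -75 + j60.
∠H = ∠num − ∠den = 95.711° − (141.34°) = -45.63°.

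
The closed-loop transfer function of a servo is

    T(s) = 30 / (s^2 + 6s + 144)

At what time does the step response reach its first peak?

t_p ≈ 0.2704 s

Comparing s^2 + 6s + 144 to s^2 + 2ζωₙs + ωₙ²: ωₙ = 12 rad/s and ζ = 6/(2·12) = 0.25.
ζωₙ = 6/2 = 3, so ω_d = ωₙ√(1−ζ²) = √(ωₙ² − (ζωₙ)²) = √(144 − 3²) = √135 ≈ 11.62 rad/s.
t_p = π/ω_d = π/11.62 ≈ 0.2704 s.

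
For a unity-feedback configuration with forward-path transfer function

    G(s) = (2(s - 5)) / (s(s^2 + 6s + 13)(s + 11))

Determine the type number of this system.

The denominator has 1 factor of s at the origin (free integrator), so this is a Type 1 system.

Type 1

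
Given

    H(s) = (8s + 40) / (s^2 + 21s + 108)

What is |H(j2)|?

|H(j2)| ≈ 0.3841

Substitute s = j2: numerator = 40 + j16, denominator = 104 + j42.
|H(j2)| = |40 + j16| / |104 + j42| = 43.081 / 112.16 ≈ 0.3841.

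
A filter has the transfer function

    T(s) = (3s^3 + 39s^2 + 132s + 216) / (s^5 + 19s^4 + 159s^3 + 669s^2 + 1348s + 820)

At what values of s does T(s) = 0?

s = -9, -2 ± 2j

Set the numerator to zero: 3s^3 + 39s^2 + 132s + 216 = 0, i.e. 3·(s^3 + 13s^2 + 44s + 72) = 0.
Factoring: (s + 9)(s^2 + 4s + 8) = 0.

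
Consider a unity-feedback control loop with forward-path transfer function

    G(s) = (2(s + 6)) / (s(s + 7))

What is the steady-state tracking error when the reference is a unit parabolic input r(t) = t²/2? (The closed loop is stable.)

G(s) has one pole at the origin.
This is a Type 1 system; Ka = lim_{s→0} s^2·G(s) = 0, so the steady-state error for a parabola input is infinite.

e_ss = ∞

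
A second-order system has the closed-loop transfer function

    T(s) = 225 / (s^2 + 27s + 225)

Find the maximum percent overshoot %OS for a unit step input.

Comparing s^2 + 27s + 225 to s^2 + 2ζωₙs + ωₙ²: ωₙ = 15 rad/s and ζ = 27/(2·15) = 0.9.
%OS = 100·exp(−πζ/√(1−ζ²)) = 100·exp(−π·0.9/√(1−0.9²)) ≈ 0.152%.

%OS ≈ 0.152%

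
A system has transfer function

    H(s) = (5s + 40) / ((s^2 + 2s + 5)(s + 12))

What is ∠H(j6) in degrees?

∠H(j6) ≈ -148.5°

At s = j6: numerator = 40 + j30, denominator = -444 - j42.
∠H = ∠num − ∠den = 36.870° − (-174.60°) = 211.5°, which wraps to -148.5°.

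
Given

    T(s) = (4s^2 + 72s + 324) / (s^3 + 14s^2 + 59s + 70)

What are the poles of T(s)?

s = -2, -7, -5

The poles are the roots of the denominator s^3 + 14s^2 + 59s + 70 = 0.
Trying s = -2: the polynomial evaluates to 0, so (s + 2) is a factor.
Dividing out leaves s^2 + 12s + 35 = 0.
Factoring the quadratic: (s + 7)(s + 5) = 0.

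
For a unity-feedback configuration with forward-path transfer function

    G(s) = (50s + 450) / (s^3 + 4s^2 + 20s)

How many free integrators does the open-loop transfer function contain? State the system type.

Factor s from the denominator: s^3 + 4s^2 + 20s = s·(s^2 + 4s + 20).
There is 1 pole at the origin, so the system is Type 1.

Type 1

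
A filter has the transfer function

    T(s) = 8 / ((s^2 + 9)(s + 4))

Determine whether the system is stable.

The poles can be read from the denominator factors: s = 3j, -3j, -4.
Since the simple pole(s) at s = ±3j lie on the jω-axis with none in the right half-plane, the system is marginally stable.

marginally stable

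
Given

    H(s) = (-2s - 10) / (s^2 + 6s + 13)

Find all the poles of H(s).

The poles are the roots of the denominator s^2 + 6s + 13 = 0.
Using the quadratic formula: s = (-6 ± √(-16))/2 = -3 ± 2j.

s = -3 + 2j, -3 - 2j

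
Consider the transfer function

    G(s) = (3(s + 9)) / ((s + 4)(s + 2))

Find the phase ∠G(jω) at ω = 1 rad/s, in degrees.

At s = j1: numerator = 27 + j3, denominator = 7 + j6.
∠G = ∠num − ∠den = 6.3402° − (40.601°) = -34.26°.

∠G(j1) ≈ -34.26°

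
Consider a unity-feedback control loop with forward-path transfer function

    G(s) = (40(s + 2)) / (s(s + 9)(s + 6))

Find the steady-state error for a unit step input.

G(s) has one pole at the origin.
This is a Type 1 system; for a step input the steady-state error is zero.

e_ss = 0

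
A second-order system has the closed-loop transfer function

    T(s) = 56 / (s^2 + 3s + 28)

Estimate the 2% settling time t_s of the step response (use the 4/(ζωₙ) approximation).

Comparing s^2 + 3s + 28 to s^2 + 2ζωₙs + ωₙ²: ωₙ = √28 ≈ 5.292 rad/s and ζ = 3/(2·√28) ≈ 0.2835.
ζωₙ = 3/2 = 1.5, so t_s ≈ 4/(ζωₙ) = 4/1.5 ≈ 2.667 s.

t_s ≈ 2.667 s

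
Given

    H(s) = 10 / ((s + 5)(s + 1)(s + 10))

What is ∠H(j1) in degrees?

∠H(j1) ≈ -62.02°

At s = j1: numerator = 10, denominator = 34 + j64.
∠H = ∠num − ∠den = 0° − (62.021°) = -62.02°.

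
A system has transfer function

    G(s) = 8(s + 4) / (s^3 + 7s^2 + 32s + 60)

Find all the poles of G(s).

s = -2 ± 4j, -3

The poles are the roots of the denominator s^3 + 7s^2 + 32s + 60 = 0.
Trying s = -3: the polynomial evaluates to 0, so (s + 3) is a factor.
Dividing out leaves s^2 + 4s + 20 = 0.
The quadratic formula then gives s = -2 ± 4j.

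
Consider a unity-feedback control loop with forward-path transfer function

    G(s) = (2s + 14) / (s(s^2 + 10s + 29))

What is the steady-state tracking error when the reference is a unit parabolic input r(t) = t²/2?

e_ss = ∞

G(s) has one pole at the origin.
This is a Type 1 system; Ka = lim_{s→0} s^2·G(s) = 0, so the steady-state error for a parabola input is infinite.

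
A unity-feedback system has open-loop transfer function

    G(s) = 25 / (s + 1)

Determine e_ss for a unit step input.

G(s) has no poles at the origin.
This is a Type 0 system. Kp = lim_{s→0} G(s) = 25/1.
e_ss = 1/(1 + Kp) = 1/(1 + 25) = 1/26 ≈ 0.03846.

e_ss = 0.03846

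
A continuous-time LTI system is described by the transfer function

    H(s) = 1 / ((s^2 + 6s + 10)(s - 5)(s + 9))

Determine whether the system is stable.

unstable

The poles can be read from the denominator factors: s = -3 ± j, 5, -9.
Since the pole(s) at s = 5 lie in the right half-plane, the system is unstable.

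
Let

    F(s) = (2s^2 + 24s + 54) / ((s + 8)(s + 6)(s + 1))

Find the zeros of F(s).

s = -9, -3

Set the numerator to zero: 2s^2 + 24s + 54 = 0, i.e. 2·(s^2 + 12s + 27) = 0.
Factoring: (s + 9)(s + 3) = 0.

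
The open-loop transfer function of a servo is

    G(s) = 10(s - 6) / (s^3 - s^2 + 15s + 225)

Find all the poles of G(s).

The poles are the roots of the denominator s^3 - s^2 + 15s + 225 = 0.
Trying s = -5: the polynomial evaluates to 0, so (s + 5) is a factor.
Dividing out leaves s^2 - 6s + 45 = 0.
The quadratic formula then gives s = 3 ± 6j.

s = 3 ± 6j, -5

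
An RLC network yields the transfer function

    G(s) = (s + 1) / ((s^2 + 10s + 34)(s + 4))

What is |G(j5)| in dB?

|G(j5)|_dB ≈ -36.1 dB

Substitute s = j5: numerator = 1 + j5, denominator = -214 + j245.
|G(j5)| = |1 + j5| / |-214 + j245| = 5.0990 / 325.30 ≈ 0.01567.
In decibels: 20·log₁₀(0.01567) ≈ -36.1 dB.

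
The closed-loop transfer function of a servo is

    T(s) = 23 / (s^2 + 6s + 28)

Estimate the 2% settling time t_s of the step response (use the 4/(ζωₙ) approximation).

t_s ≈ 1.333 s

Comparing s^2 + 6s + 28 to s^2 + 2ζωₙs + ωₙ²: ωₙ = √28 ≈ 5.292 rad/s and ζ = 6/(2·√28) ≈ 0.5669.
ζωₙ = 6/2 = 3, so t_s ≈ 4/(ζωₙ) = 4/3 ≈ 1.333 s.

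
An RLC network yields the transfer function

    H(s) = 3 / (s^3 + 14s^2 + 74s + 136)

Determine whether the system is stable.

The denominator s^3 + 14s^2 + 74s + 136 factors as (s^2 + 10s + 34)(s + 4), giving poles at s = -5 + 3j, -5 - 3j, -4.
Since all poles lie strictly in the left half-plane, the system is stable.

stable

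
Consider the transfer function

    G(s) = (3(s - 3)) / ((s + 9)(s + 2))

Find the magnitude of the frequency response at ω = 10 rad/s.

|G(j10)| ≈ 0.2283

Substitute s = j10: numerator = -9 + j30, denominator = -82 + j110.
|G(j10)| = |-9 + j30| / |-82 + j110| = 31.321 / 137.20 ≈ 0.2283.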